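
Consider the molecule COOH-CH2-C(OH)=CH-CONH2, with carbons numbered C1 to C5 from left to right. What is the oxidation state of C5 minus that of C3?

C5: 1C, 2O, 1N → 0 + 2 + 1 = +3
C3: 3C, 1O → 0 + 1 = +1
Difference: +3 − (+1) = +2.

+2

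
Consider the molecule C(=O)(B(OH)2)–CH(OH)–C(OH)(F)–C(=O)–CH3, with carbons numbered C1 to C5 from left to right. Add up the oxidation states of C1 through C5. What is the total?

Assign +1 per bond to O/N/halogen, −1 per bond to H or an electropositive element, and 0 per bond to carbon. Tallying each carbon:
C1: 1C, 2O, 1B → 0 + 2 − 1 = +1
C2: 2C, 1H, 1O → 0 − 1 + 1 = 0
C3: 2C, 1O, 1F → 0 + 1 + 1 = +2
C4: 2C, 2O → 0 + 2 = +2
C5: 1C, 3H → 0 − 3 = -3
Sum = +1 + 0 + 2 + 2 − 3 = +2.

+2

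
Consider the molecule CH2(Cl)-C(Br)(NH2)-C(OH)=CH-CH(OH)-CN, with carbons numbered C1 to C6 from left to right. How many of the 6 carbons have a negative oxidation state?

2

Tallying each carbon's bonds:
C1: 1C, 2H, 1Cl → 0 − 2 + 1 = -1
C2: 2C, 1N, 1Br → 0 + 1 + 1 = +2
C3: 3C, 1O → 0 + 1 = +1
C4: 3C, 1H → 0 − 1 = -1
C5: 2C, 1H, 1O → 0 − 1 + 1 = 0
C6: 1C, 3N → 0 + 3 = +3
2 carbons (C1, C4) meet the condition.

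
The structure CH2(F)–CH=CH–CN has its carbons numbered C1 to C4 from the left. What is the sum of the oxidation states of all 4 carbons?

0

Tallying each carbon's bonds:
C1: 1C, 2H, 1F → 0 − 2 + 1 = -1
C2: 3C, 1H → 0 − 1 = -1
C3: 3C, 1H → 0 − 1 = -1
C4: 1C, 3N → 0 + 3 = +3
Sum = -1 − 1 − 1 + 3 = 0.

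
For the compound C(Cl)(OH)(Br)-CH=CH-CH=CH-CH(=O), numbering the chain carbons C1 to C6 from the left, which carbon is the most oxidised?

Bonds to more-electronegative neighbours contribute +1 each, bonds to H or metals contribute −1 each, and C–C bonds contribute 0. Tallying each carbon:
C1: 1C, 1O, 1Cl, 1Br → 0 + 1 + 1 + 1 = +3
C2: 3C, 1H → 0 − 1 = -1
C3: 3C, 1H → 0 − 1 = -1
C4: 3C, 1H → 0 − 1 = -1
C5: 3C, 1H → 0 − 1 = -1
C6: 1C, 1H, 2O → 0 − 1 + 2 = +1
The most oxidised carbon is C1 at +3.

C1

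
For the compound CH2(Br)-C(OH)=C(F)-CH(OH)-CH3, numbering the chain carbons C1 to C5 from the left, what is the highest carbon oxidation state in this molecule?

+1

Assign +1 per bond to O/N/halogen, −1 per bond to H or an electropositive element, and 0 per bond to carbon. Tallying each carbon:
C1: 1C, 2H, 1Br → 0 − 2 + 1 = -1
C2: 3C, 1O → 0 + 1 = +1
C3: 3C, 1F → 0 + 1 = +1
C4: 2C, 1H, 1O → 0 − 1 + 1 = 0
C5: 1C, 3H → 0 − 3 = -3
The highest value is +1.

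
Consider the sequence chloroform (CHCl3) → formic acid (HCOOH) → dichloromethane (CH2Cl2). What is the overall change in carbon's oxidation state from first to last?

Carbon oxidation states along the series — chloroform: +2, formic acid: +2, dichloromethane: 0.
Net change = 0 − (+2) = -2.

-2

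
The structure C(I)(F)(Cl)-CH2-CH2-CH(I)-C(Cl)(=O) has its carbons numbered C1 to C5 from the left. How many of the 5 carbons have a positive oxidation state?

2

Bonds to more-electronegative neighbours contribute +1 each, bonds to H or metals contribute −1 each, and C–C bonds contribute 0. Tallying each carbon:
C1: 1C, 1F, 1Cl, 1I → 0 + 1 + 1 + 1 = +3
C2: 2C, 2H → 0 − 2 = -2
C3: 2C, 2H → 0 − 2 = -2
C4: 2C, 1H, 1I → 0 − 1 + 1 = 0
C5: 1C, 2O, 1Cl → 0 + 2 + 1 = +3
2 carbons (C1, C5) meet the condition.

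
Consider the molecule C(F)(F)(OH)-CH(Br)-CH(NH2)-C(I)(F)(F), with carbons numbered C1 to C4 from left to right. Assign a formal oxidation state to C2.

0

C2 has one bond to C (0), one bond to C (0), one bond to Br (+1), one bond to H (-1).
Oxidation state = 0 + 0 + 1 − 1 = 0.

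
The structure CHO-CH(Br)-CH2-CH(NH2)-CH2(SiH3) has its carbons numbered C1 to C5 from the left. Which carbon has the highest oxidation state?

C1

Assign +1 per bond to O/N/halogen, −1 per bond to H or an electropositive element, and 0 per bond to carbon. Tallying each carbon:
C1: 1C, 1H, 2O → 0 − 1 + 2 = +1
C2: 2C, 1H, 1Br → 0 − 1 + 1 = 0
C3: 2C, 2H → 0 − 2 = -2
C4: 2C, 1H, 1N → 0 − 1 + 1 = 0
C5: 1C, 2H, 1Si → 0 − 2 − 1 = -3
The most oxidised carbon is C1 at +1.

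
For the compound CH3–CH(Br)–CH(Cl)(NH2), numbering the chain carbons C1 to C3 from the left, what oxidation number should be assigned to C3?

+1

Count +1 for every bond to an atom more electronegative than carbon and −1 for every bond to one less electronegative; C–C bonds are 0.
C3 has one bond to C (0), one bond to H (-1), one bond to Cl (+1), one bond to N (+1).
Oxidation state = 0 − 1 + 1 + 1 = +1.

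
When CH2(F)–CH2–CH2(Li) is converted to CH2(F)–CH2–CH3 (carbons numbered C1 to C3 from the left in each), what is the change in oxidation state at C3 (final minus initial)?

Before: C3 has 1 bond to C, 2 bonds to H, 1 bond to Li → oxidation state -3.
After: C3 has 1 bond to C, 3 bonds to H → oxidation state -3.
Δ = -3 − (-3) = 0, so no net redox change at C3.

0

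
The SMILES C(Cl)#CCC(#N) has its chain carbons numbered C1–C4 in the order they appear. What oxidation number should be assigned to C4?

+3

C4 has one bond to C (0), a triple bond to N (3×+1 = +3).
Oxidation state = 0 + 3 = +3.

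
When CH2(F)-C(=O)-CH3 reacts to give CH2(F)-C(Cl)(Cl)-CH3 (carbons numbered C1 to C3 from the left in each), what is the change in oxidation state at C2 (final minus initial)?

Before: C2 has 2 bonds to C, 2 bonds to O → oxidation state +2.
After: C2 has 2 bonds to C, 2 bonds to Cl → oxidation state +2.
Δ = +2 − (+2) = 0, so no net redox change at C2.

0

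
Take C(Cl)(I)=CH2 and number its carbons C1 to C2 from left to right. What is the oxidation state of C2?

Bonds to more-electronegative neighbours contribute +1 each, bonds to H or metals contribute −1 each, and C–C bonds contribute 0.
C2 has a double bond to C (2×0 = 0), one bond to H (-1), one bond to H (-1).
Oxidation state = 0 − 1 − 1 = -2.

-2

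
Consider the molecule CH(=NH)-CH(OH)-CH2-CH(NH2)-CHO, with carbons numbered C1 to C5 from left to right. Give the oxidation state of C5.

Each bond to a more electronegative atom (O, N, halogen) counts +1, each bond to a less electronegative atom (H, metal, B, Si) counts −1, and each C–C bond counts 0.
C5 has one bond to C (0), one bond to H (-1), a double bond to O (2×+1 = +2).
Oxidation state = 0 − 1 + 2 = +1.

+1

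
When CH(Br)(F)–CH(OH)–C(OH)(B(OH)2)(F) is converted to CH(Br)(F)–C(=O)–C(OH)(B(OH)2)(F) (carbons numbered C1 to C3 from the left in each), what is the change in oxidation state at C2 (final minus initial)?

Before: C2 has 2 bonds to C, 1 bond to H, 1 bond to O → oxidation state 0.
After: C2 has 2 bonds to C, 2 bonds to O → oxidation state +2.
Δ = +2 − (0) = +2, so this is an oxidation at C2.

+2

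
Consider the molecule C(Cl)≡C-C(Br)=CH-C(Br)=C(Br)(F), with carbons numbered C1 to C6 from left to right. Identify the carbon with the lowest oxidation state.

C4

Tallying each carbon's bonds:
C1: 3C, 1Cl → 0 + 1 = +1
C2: 4C → 0 = 0
C3: 3C, 1Br → 0 + 1 = +1
C4: 3C, 1H → 0 − 1 = -1
C5: 3C, 1Br → 0 + 1 = +1
C6: 2C, 1F, 1Br → 0 + 1 + 1 = +2
The most reduced carbon is C4 at -1.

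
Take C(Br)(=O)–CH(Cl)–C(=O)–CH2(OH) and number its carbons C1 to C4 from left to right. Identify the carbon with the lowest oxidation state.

Bonds to more-electronegative neighbours contribute +1 each, bonds to H or metals contribute −1 each, and C–C bonds contribute 0. Tallying each carbon:
C1: 1C, 2O, 1Br → 0 + 2 + 1 = +3
C2: 2C, 1H, 1Cl → 0 − 1 + 1 = 0
C3: 2C, 2O → 0 + 2 = +2
C4: 1C, 2H, 1O → 0 − 2 + 1 = -1
The most reduced carbon is C4 at -1.

C4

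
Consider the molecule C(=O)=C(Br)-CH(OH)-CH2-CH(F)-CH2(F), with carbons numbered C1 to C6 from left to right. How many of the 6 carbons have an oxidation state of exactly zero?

Count +1 for every bond to an atom more electronegative than carbon and −1 for every bond to one less electronegative; C–C bonds are 0. Tallying each carbon:
C1: 2C, 2O → 0 + 2 = +2
C2: 3C, 1Br → 0 + 1 = +1
C3: 2C, 1H, 1O → 0 − 1 + 1 = 0
C4: 2C, 2H → 0 − 2 = -2
C5: 2C, 1H, 1F → 0 − 1 + 1 = 0
C6: 1C, 2H, 1F → 0 − 2 + 1 = -1
2 carbons (C3, C5) meet the condition.

2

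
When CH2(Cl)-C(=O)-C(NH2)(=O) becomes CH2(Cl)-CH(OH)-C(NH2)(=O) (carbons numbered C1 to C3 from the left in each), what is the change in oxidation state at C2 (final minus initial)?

Before: C2 has 2 bonds to C, 2 bonds to O → oxidation state +2.
After: C2 has 2 bonds to C, 1 bond to H, 1 bond to O → oxidation state 0.
Δ = 0 − (+2) = -2, so this is a reduction at C2.

-2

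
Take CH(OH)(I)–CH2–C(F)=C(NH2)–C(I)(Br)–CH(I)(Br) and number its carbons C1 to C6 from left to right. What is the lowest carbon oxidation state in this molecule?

-2

Tallying each carbon's bonds:
C1: 1C, 1H, 1O, 1I → 0 − 1 + 1 + 1 = +1
C2: 2C, 2H → 0 − 2 = -2
C3: 3C, 1F → 0 + 1 = +1
C4: 3C, 1N → 0 + 1 = +1
C5: 2C, 1Br, 1I → 0 + 1 + 1 = +2
C6: 1C, 1H, 1Br, 1I → 0 − 1 + 1 + 1 = +1
The lowest value is -2.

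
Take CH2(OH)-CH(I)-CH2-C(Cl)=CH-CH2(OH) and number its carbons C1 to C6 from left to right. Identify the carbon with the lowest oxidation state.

C3

Bonds to more-electronegative neighbours contribute +1 each, bonds to H or metals contribute −1 each, and C–C bonds contribute 0. Tallying each carbon:
C1: 1C, 2H, 1O → 0 − 2 + 1 = -1
C2: 2C, 1H, 1I → 0 − 1 + 1 = 0
C3: 2C, 2H → 0 − 2 = -2
C4: 3C, 1Cl → 0 + 1 = +1
C5: 3C, 1H → 0 − 1 = -1
C6: 1C, 2H, 1O → 0 − 2 + 1 = -1
The most reduced carbon is C3 at -2.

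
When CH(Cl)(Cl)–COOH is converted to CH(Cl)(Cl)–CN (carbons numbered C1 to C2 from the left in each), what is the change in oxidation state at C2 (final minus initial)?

Before: C2 has 1 bond to C, 3 bonds to O → oxidation state +3.
After: C2 has 1 bond to C, 3 bonds to N → oxidation state +3.
Δ = +3 − (+3) = 0, so no net redox change at C2.

0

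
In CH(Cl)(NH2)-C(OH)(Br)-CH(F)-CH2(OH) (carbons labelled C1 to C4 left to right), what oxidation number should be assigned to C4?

Count +1 for every bond to an atom more electronegative than carbon and −1 for every bond to one less electronegative; C–C bonds are 0.
C4 has one bond to C (0), one bond to H (-1), one bond to H (-1), one bond to O (+1).
Oxidation state = 0 − 1 − 1 + 1 = -1.

-1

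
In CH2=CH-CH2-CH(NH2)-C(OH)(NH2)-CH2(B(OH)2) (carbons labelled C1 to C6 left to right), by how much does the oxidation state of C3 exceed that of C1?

0

C3: 2C, 2H → 0 − 2 = -2
C1: 2C, 2H → 0 − 2 = -2
Difference: -2 − (-2) = 0.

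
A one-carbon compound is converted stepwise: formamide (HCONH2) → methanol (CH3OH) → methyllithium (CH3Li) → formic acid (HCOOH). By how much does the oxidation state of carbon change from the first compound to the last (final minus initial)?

Carbon oxidation states along the series — formamide: +2, methanol: -2, methyllithium: -4, formic acid: +2.
Net change = +2 − (+2) = 0.

0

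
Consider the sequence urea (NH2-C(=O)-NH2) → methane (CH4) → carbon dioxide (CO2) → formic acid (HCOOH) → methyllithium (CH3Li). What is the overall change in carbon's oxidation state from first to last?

Carbon oxidation states along the series — urea: +4, methane: -4, carbon dioxide: +4, formic acid: +2, methyllithium: -4.
Net change = -4 − (+4) = -8.

-8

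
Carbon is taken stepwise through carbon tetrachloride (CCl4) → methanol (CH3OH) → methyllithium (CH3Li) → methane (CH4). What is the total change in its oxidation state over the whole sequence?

-8

Carbon oxidation states along the series — carbon tetrachloride: +4, methanol: -2, methyllithium: -4, methane: -4.
Net change = -4 − (+4) = -8.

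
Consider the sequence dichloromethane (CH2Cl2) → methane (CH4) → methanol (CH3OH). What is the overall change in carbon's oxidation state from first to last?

-2

Carbon oxidation states along the series — dichloromethane: 0, methane: -4, methanol: -2.
Net change = -2 − (0) = -2.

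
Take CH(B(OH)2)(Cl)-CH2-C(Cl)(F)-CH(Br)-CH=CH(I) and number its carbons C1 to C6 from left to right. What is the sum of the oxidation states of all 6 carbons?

-2

Tallying each carbon's bonds:
C1: 1C, 1H, 1Cl, 1B → 0 − 1 + 1 − 1 = -1
C2: 2C, 2H → 0 − 2 = -2
C3: 2C, 1F, 1Cl → 0 + 1 + 1 = +2
C4: 2C, 1H, 1Br → 0 − 1 + 1 = 0
C5: 3C, 1H → 0 − 1 = -1
C6: 2C, 1H, 1I → 0 − 1 + 1 = 0
Sum = -1 − 2 + 2 + 0 − 1 + 0 = -2.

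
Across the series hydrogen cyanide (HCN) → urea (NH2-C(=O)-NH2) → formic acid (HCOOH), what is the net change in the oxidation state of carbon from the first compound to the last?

0

Carbon oxidation states along the series — hydrogen cyanide: +2, urea: +4, formic acid: +2.
Net change = +2 − (+2) = 0.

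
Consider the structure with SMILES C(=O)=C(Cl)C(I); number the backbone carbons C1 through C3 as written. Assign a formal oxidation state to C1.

C1 has a double bond to C (2×0 = 0), a double bond to O (2×+1 = +2).
Oxidation state = 0 + 2 = +2.

+2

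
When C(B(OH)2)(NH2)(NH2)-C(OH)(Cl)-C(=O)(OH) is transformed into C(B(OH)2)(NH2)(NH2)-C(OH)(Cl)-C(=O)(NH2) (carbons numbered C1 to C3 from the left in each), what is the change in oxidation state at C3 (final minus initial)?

Before: C3 has 1 bond to C, 3 bonds to O → oxidation state +3.
After: C3 has 1 bond to C, 2 bonds to O, 1 bond to N → oxidation state +3.
Δ = +3 − (+3) = 0, so no net redox change at C3.

0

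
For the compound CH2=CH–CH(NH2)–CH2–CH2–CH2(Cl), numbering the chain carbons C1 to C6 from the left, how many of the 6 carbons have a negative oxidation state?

Bonds to more-electronegative neighbours contribute +1 each, bonds to H or metals contribute −1 each, and C–C bonds contribute 0. Tallying each carbon:
C1: 2C, 2H → 0 − 2 = -2
C2: 3C, 1H → 0 − 1 = -1
C3: 2C, 1H, 1N → 0 − 1 + 1 = 0
C4: 2C, 2H → 0 − 2 = -2
C5: 2C, 2H → 0 − 2 = -2
C6: 1C, 2H, 1Cl → 0 − 2 + 1 = -1
5 carbons (C1, C2, C4, C5, C6) meet the condition.

5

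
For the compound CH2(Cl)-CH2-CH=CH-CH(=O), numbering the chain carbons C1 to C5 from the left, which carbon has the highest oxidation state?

Each bond to a more electronegative atom (O, N, halogen) counts +1, each bond to a less electronegative atom (H, metal, B, Si) counts −1, and each C–C bond counts 0. Tallying each carbon:
C1: 1C, 2H, 1Cl → 0 − 2 + 1 = -1
C2: 2C, 2H → 0 − 2 = -2
C3: 3C, 1H → 0 − 1 = -1
C4: 3C, 1H → 0 − 1 = -1
C5: 1C, 1H, 2O → 0 − 1 + 2 = +1
The most oxidised carbon is C5 at +1.

C5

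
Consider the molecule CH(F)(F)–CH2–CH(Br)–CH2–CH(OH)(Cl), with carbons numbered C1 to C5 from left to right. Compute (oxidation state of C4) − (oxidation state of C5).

-3

C4: 2C, 2H → 0 − 2 = -2
C5: 1C, 1H, 1O, 1Cl → 0 − 1 + 1 + 1 = +1
Difference: -2 − (+1) = -3.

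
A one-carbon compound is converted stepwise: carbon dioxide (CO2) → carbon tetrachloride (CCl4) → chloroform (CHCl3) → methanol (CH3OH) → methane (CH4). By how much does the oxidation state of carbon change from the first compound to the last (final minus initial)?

-8

Carbon oxidation states along the series — carbon dioxide: +4, carbon tetrachloride: +4, chloroform: +2, methanol: -2, methane: -4.
Net change = -4 − (+4) = -8.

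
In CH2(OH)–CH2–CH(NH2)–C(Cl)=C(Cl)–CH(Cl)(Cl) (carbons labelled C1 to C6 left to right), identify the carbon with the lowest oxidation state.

C2

Tallying each carbon's bonds:
C1: 1C, 2H, 1O → 0 − 2 + 1 = -1
C2: 2C, 2H → 0 − 2 = -2
C3: 2C, 1H, 1N → 0 − 1 + 1 = 0
C4: 3C, 1Cl → 0 + 1 = +1
C5: 3C, 1Cl → 0 + 1 = +1
C6: 1C, 1H, 2Cl → 0 − 1 + 2 = +1
The most reduced carbon is C2 at -2.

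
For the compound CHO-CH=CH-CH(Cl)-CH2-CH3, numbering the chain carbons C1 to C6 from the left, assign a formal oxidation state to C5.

-2

Assign +1 per bond to O/N/halogen, −1 per bond to H or an electropositive element, and 0 per bond to carbon.
C5 has one bond to C (0), one bond to C (0), one bond to H (-1), one bond to H (-1).
Oxidation state = 0 + 0 − 1 − 1 = -2.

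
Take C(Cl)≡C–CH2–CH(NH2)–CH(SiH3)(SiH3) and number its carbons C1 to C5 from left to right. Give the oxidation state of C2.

Assign +1 per bond to O/N/halogen, −1 per bond to H or an electropositive element, and 0 per bond to carbon.
C2 has a triple bond to C (3×0 = 0), one bond to C (0).
Oxidation state = 0 + 0 = 0.

0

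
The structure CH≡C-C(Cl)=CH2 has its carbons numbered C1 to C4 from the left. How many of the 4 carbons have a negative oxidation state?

Assign +1 per bond to O/N/halogen, −1 per bond to H or an electropositive element, and 0 per bond to carbon. Tallying each carbon:
C1: 3C, 1H → 0 − 1 = -1
C2: 4C → 0 = 0
C3: 3C, 1Cl → 0 + 1 = +1
C4: 2C, 2H → 0 − 2 = -2
2 carbons (C1, C4) meet the condition.

2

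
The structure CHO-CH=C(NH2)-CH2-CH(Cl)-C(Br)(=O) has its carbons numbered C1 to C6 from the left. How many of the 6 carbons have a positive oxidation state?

Tallying each carbon's bonds:
C1: 1C, 1H, 2O → 0 − 1 + 2 = +1
C2: 3C, 1H → 0 − 1 = -1
C3: 3C, 1N → 0 + 1 = +1
C4: 2C, 2H → 0 − 2 = -2
C5: 2C, 1H, 1Cl → 0 − 1 + 1 = 0
C6: 1C, 2O, 1Br → 0 + 2 + 1 = +3
3 carbons (C1, C3, C6) meet the condition.

3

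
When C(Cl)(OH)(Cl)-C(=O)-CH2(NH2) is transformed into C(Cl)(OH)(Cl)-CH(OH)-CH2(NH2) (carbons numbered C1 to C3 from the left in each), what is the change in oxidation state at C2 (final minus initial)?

-2

Before: C2 has 2 bonds to C, 2 bonds to O → oxidation state +2.
After: C2 has 2 bonds to C, 1 bond to H, 1 bond to O → oxidation state 0.
Δ = 0 − (+2) = -2, so this is a reduction at C2.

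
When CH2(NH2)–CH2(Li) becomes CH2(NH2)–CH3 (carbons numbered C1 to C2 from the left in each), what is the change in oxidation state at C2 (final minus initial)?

Before: C2 has 1 bond to C, 2 bonds to H, 1 bond to Li → oxidation state -3.
After: C2 has 1 bond to C, 3 bonds to H → oxidation state -3.
Δ = -3 − (-3) = 0, so no net redox change at C2.

0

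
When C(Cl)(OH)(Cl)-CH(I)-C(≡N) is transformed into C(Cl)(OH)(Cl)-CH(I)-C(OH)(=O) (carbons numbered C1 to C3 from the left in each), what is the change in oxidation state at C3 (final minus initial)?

Before: C3 has 1 bond to C, 3 bonds to N → oxidation state +3.
After: C3 has 1 bond to C, 3 bonds to O → oxidation state +3.
Δ = +3 − (+3) = 0, so no net redox change at C3.

0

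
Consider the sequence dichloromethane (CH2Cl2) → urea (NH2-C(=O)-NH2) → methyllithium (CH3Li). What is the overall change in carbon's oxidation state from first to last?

Carbon oxidation states along the series — dichloromethane: 0, urea: +4, methyllithium: -4.
Net change = -4 − (0) = -4.

-4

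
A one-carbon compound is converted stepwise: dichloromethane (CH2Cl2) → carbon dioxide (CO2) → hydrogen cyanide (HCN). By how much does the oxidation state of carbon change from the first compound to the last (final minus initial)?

Carbon oxidation states along the series — dichloromethane: 0, carbon dioxide: +4, hydrogen cyanide: +2.
Net change = +2 − (0) = +2.

+2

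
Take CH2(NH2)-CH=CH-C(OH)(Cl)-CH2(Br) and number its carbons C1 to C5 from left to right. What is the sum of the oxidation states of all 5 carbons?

Count +1 for every bond to an atom more electronegative than carbon and −1 for every bond to one less electronegative; C–C bonds are 0. Tallying each carbon:
C1: 1C, 2H, 1N → 0 − 2 + 1 = -1
C2: 3C, 1H → 0 − 1 = -1
C3: 3C, 1H → 0 − 1 = -1
C4: 2C, 1O, 1Cl → 0 + 1 + 1 = +2
C5: 1C, 2H, 1Br → 0 − 2 + 1 = -1
Sum = -1 − 1 − 1 + 2 − 1 = -2.

-2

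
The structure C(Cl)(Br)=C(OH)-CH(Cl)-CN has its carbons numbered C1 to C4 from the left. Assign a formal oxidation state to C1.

C1 has a double bond to C (2×0 = 0), one bond to Cl (+1), one bond to Br (+1).
Oxidation state = 0 + 1 + 1 = +2.

+2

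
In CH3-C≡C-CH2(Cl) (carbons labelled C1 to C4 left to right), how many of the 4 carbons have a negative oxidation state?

Count +1 for every bond to an atom more electronegative than carbon and −1 for every bond to one less electronegative; C–C bonds are 0. Tallying each carbon:
C1: 1C, 3H → 0 − 3 = -3
C2: 4C → 0 = 0
C3: 4C → 0 = 0
C4: 1C, 2H, 1Cl → 0 − 2 + 1 = -1
2 carbons (C1, C4) meet the condition.

2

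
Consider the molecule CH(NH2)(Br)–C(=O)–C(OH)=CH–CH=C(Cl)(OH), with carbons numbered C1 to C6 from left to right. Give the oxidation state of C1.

+1

Assign +1 per bond to O/N/halogen, −1 per bond to H or an electropositive element, and 0 per bond to carbon.
C1 has one bond to C (0), one bond to N (+1), one bond to H (-1), one bond to Br (+1).
Oxidation state = 0 + 1 − 1 + 1 = +1.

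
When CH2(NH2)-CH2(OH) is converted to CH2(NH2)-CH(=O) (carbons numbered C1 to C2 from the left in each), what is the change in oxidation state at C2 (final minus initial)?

+2

Before: C2 has 1 bond to C, 2 bonds to H, 1 bond to O → oxidation state -1.
After: C2 has 1 bond to C, 1 bond to H, 2 bonds to O → oxidation state +1.
Δ = +1 − (-1) = +2, so this is an oxidation at C2.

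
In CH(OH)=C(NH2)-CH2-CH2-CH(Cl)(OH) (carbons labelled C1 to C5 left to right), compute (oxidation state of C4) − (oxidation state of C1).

-2

C4: 2C, 2H → 0 − 2 = -2
C1: 2C, 1H, 1O → 0 − 1 + 1 = 0
Difference: -2 − (0) = -2.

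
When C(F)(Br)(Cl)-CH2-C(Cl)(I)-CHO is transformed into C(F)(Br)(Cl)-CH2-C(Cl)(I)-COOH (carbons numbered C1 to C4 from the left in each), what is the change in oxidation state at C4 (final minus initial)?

+2

Before: C4 has 1 bond to C, 1 bond to H, 2 bonds to O → oxidation state +1.
After: C4 has 1 bond to C, 3 bonds to O → oxidation state +3.
Δ = +3 − (+1) = +2, so this is an oxidation at C4.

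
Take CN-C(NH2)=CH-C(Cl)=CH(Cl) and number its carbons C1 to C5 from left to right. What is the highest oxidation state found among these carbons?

Count +1 for every bond to an atom more electronegative than carbon and −1 for every bond to one less electronegative; C–C bonds are 0. Tallying each carbon:
C1: 1C, 3N → 0 + 3 = +3
C2: 3C, 1N → 0 + 1 = +1
C3: 3C, 1H → 0 − 1 = -1
C4: 3C, 1Cl → 0 + 1 = +1
C5: 2C, 1H, 1Cl → 0 − 1 + 1 = 0
The highest value is +3.

+3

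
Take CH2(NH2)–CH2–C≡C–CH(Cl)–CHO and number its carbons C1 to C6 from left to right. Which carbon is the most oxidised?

Count +1 for every bond to an atom more electronegative than carbon and −1 for every bond to one less electronegative; C–C bonds are 0. Tallying each carbon:
C1: 1C, 2H, 1N → 0 − 2 + 1 = -1
C2: 2C, 2H → 0 − 2 = -2
C3: 4C → 0 = 0
C4: 4C → 0 = 0
C5: 2C, 1H, 1Cl → 0 − 1 + 1 = 0
C6: 1C, 1H, 2O → 0 − 1 + 2 = +1
The most oxidised carbon is C6 at +1.

C6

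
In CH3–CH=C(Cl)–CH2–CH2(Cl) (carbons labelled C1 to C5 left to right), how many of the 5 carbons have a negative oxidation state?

4

Tallying each carbon's bonds:
C1: 1C, 3H → 0 − 3 = -3
C2: 3C, 1H → 0 − 1 = -1
C3: 3C, 1Cl → 0 + 1 = +1
C4: 2C, 2H → 0 − 2 = -2
C5: 1C, 2H, 1Cl → 0 − 2 + 1 = -1
4 carbons (C1, C2, C4, C5) meet the condition.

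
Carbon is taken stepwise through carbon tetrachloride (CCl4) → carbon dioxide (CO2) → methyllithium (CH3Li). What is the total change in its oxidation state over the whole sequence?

-8

Carbon oxidation states along the series — carbon tetrachloride: +4, carbon dioxide: +4, methyllithium: -4.
Net change = -4 − (+4) = -8.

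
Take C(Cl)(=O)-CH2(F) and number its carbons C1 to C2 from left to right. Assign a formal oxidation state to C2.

Assign +1 per bond to O/N/halogen, −1 per bond to H or an electropositive element, and 0 per bond to carbon.
C2 has one bond to C (0), one bond to H (-1), one bond to H (-1), one bond to F (+1).
Oxidation state = 0 − 1 − 1 + 1 = -1.

-1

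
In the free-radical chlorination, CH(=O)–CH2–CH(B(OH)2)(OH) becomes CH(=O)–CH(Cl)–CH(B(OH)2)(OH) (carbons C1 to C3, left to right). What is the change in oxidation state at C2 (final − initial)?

Before: C2 has 2 bonds to C, 2 bonds to H → oxidation state -2.
After: C2 has 2 bonds to C, 1 bond to H, 1 bond to Cl → oxidation state 0.
Δ = 0 − (-2) = +2, so this is an oxidation at C2.

+2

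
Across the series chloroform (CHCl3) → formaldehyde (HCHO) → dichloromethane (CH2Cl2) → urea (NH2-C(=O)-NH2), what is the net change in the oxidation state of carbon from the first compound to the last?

Carbon oxidation states along the series — chloroform: +2, formaldehyde: 0, dichloromethane: 0, urea: +4.
Net change = +4 − (+2) = +2.

+2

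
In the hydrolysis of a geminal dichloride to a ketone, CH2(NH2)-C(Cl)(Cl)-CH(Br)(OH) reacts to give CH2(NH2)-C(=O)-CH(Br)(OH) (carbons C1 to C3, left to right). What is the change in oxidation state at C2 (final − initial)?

0

Before: C2 has 2 bonds to C, 2 bonds to Cl → oxidation state +2.
After: C2 has 2 bonds to C, 2 bonds to O → oxidation state +2.
Δ = +2 − (+2) = 0, so no net redox change at C2.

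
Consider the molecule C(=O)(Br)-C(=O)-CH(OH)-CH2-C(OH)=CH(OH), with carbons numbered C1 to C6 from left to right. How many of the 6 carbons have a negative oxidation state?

Count +1 for every bond to an atom more electronegative than carbon and −1 for every bond to one less electronegative; C–C bonds are 0. Tallying each carbon:
C1: 1C, 2O, 1Br → 0 + 2 + 1 = +3
C2: 2C, 2O → 0 + 2 = +2
C3: 2C, 1H, 1O → 0 − 1 + 1 = 0
C4: 2C, 2H → 0 − 2 = -2
C5: 3C, 1O → 0 + 1 = +1
C6: 2C, 1H, 1O → 0 − 1 + 1 = 0
1 carbon (C4) meets the condition.

1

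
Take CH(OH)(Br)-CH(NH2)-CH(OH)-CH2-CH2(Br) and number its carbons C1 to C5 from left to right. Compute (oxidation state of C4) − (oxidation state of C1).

C4: 2C, 2H → 0 − 2 = -2
C1: 1C, 1H, 1O, 1Br → 0 − 1 + 1 + 1 = +1
Difference: -2 − (+1) = -3.

-3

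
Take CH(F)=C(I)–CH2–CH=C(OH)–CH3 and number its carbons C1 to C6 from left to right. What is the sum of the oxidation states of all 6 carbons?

Assign +1 per bond to O/N/halogen, −1 per bond to H or an electropositive element, and 0 per bond to carbon. Tallying each carbon:
C1: 2C, 1H, 1F → 0 − 1 + 1 = 0
C2: 3C, 1I → 0 + 1 = +1
C3: 2C, 2H → 0 − 2 = -2
C4: 3C, 1H → 0 − 1 = -1
C5: 3C, 1O → 0 + 1 = +1
C6: 1C, 3H → 0 − 3 = -3
Sum = 0 + 1 − 2 − 1 + 1 − 3 = -4.

-4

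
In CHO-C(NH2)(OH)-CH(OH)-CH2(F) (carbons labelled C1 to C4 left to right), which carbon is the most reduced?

Each bond to a more electronegative atom (O, N, halogen) counts +1, each bond to a less electronegative atom (H, metal, B, Si) counts −1, and each C–C bond counts 0. Tallying each carbon:
C1: 1C, 1H, 2O → 0 − 1 + 2 = +1
C2: 2C, 1O, 1N → 0 + 1 + 1 = +2
C3: 2C, 1H, 1O → 0 − 1 + 1 = 0
C4: 1C, 2H, 1F → 0 − 2 + 1 = -1
The most reduced carbon is C4 at -1.

C4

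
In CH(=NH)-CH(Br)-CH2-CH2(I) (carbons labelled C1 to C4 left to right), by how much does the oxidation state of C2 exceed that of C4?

C2: 2C, 1H, 1Br → 0 − 1 + 1 = 0
C4: 1C, 2H, 1I → 0 − 2 + 1 = -1
Difference: 0 − (-1) = +1.

+1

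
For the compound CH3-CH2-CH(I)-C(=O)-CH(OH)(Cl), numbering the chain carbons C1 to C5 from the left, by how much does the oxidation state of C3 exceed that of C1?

C3: 2C, 1H, 1I → 0 − 1 + 1 = 0
C1: 1C, 3H → 0 − 3 = -3
Difference: 0 − (-3) = +3.

+3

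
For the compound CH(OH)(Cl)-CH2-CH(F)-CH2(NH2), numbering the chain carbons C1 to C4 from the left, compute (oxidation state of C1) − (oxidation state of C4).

+2

C1: 1C, 1H, 1O, 1Cl → 0 − 1 + 1 + 1 = +1
C4: 1C, 2H, 1N → 0 − 2 + 1 = -1
Difference: +1 − (-1) = +2.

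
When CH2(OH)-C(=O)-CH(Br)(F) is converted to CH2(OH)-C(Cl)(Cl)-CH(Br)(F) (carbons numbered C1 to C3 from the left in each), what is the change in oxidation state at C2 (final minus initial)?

0

Before: C2 has 2 bonds to C, 2 bonds to O → oxidation state +2.
After: C2 has 2 bonds to C, 2 bonds to Cl → oxidation state +2.
Δ = +2 − (+2) = 0, so no net redox change at C2.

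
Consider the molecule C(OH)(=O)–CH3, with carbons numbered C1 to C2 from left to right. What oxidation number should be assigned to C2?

-3

C2 has one bond to C (0), one bond to H (-1), one bond to H (-1), one bond to H (-1).
Oxidation state = 0 − 1 − 1 − 1 = -3.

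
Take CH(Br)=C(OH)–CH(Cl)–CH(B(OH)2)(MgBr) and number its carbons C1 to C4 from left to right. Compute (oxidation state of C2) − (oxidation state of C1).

+1

C2: 3C, 1O → 0 + 1 = +1
C1: 2C, 1H, 1Br → 0 − 1 + 1 = 0
Difference: +1 − (0) = +1.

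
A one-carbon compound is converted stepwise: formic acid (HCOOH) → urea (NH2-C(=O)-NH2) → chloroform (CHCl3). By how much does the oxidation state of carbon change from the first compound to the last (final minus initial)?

0

Carbon oxidation states along the series — formic acid: +2, urea: +4, chloroform: +2.
Net change = +2 − (+2) = 0.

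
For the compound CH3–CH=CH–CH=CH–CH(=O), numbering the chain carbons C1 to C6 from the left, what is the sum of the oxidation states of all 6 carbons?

Tallying each carbon's bonds:
C1: 1C, 3H → 0 − 3 = -3
C2: 3C, 1H → 0 − 1 = -1
C3: 3C, 1H → 0 − 1 = -1
C4: 3C, 1H → 0 − 1 = -1
C5: 3C, 1H → 0 − 1 = -1
C6: 1C, 1H, 2O → 0 − 1 + 2 = +1
Sum = -3 − 1 − 1 − 1 − 1 + 1 = -6.

-6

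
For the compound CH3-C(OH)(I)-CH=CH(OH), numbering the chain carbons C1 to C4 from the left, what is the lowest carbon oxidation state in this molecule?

Tallying each carbon's bonds:
C1: 1C, 3H → 0 − 3 = -3
C2: 2C, 1O, 1I → 0 + 1 + 1 = +2
C3: 3C, 1H → 0 − 1 = -1
C4: 2C, 1H, 1O → 0 − 1 + 1 = 0
The lowest value is -3.

-3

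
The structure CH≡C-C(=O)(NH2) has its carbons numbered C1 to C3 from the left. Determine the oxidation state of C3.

Each bond to a more electronegative atom (O, N, halogen) counts +1, each bond to a less electronegative atom (H, metal, B, Si) counts −1, and each C–C bond counts 0.
C3 has one bond to C (0), a double bond to O (2×+1 = +2), one bond to N (+1).
Oxidation state = 0 + 2 + 1 = +3.

+3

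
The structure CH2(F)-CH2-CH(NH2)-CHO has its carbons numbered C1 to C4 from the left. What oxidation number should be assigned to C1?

Each bond to a more electronegative atom (O, N, halogen) counts +1, each bond to a less electronegative atom (H, metal, B, Si) counts −1, and each C–C bond counts 0.
C1 has one bond to C (0), one bond to H (-1), one bond to F (+1), one bond to H (-1).
Oxidation state = 0 − 1 + 1 − 1 = -1.

-1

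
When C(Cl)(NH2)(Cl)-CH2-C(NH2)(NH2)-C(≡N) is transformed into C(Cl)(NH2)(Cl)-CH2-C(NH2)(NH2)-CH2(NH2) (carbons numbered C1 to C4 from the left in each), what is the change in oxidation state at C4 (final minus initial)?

Before: C4 has 1 bond to C, 3 bonds to N → oxidation state +3.
After: C4 has 1 bond to C, 2 bonds to H, 1 bond to N → oxidation state -1.
Δ = -1 − (+3) = -4, so this is a reduction at C4.

-4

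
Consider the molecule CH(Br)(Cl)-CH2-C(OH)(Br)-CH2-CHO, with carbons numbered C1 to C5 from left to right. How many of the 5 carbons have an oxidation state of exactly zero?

Tallying each carbon's bonds:
C1: 1C, 1H, 1Cl, 1Br → 0 − 1 + 1 + 1 = +1
C2: 2C, 2H → 0 − 2 = -2
C3: 2C, 1O, 1Br → 0 + 1 + 1 = +2
C4: 2C, 2H → 0 − 2 = -2
C5: 1C, 1H, 2O → 0 − 1 + 2 = +1
0 carbons meet the condition.

0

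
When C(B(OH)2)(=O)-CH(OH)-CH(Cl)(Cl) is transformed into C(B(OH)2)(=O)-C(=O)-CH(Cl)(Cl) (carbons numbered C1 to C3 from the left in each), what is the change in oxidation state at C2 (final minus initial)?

Before: C2 has 2 bonds to C, 1 bond to H, 1 bond to O → oxidation state 0.
After: C2 has 2 bonds to C, 2 bonds to O → oxidation state +2.
Δ = +2 − (0) = +2, so this is an oxidation at C2.

+2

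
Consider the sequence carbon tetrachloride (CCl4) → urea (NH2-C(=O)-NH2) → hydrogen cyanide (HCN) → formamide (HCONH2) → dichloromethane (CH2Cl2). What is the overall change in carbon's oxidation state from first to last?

Carbon oxidation states along the series — carbon tetrachloride: +4, urea: +4, hydrogen cyanide: +2, formamide: +2, dichloromethane: 0.
Net change = 0 − (+4) = -4.

-4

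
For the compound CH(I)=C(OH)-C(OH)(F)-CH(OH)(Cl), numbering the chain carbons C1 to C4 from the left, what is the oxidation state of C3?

+2

Assign +1 per bond to O/N/halogen, −1 per bond to H or an electropositive element, and 0 per bond to carbon.
C3 has one bond to C (0), one bond to C (0), one bond to O (+1), one bond to F (+1).
Oxidation state = 0 + 0 + 1 + 1 = +2.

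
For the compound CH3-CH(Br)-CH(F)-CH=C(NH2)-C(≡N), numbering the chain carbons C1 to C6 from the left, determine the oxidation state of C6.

+3

Count +1 for every bond to an atom more electronegative than carbon and −1 for every bond to one less electronegative; C–C bonds are 0.
C6 has one bond to C (0), a triple bond to N (3×+1 = +3).
Oxidation state = 0 + 3 = +3.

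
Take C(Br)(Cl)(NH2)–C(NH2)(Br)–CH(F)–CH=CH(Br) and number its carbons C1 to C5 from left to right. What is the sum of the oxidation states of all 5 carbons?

Each bond to a more electronegative atom (O, N, halogen) counts +1, each bond to a less electronegative atom (H, metal, B, Si) counts −1, and each C–C bond counts 0. Tallying each carbon:
C1: 1C, 1N, 1Cl, 1Br → 0 + 1 + 1 + 1 = +3
C2: 2C, 1N, 1Br → 0 + 1 + 1 = +2
C3: 2C, 1H, 1F → 0 − 1 + 1 = 0
C4: 3C, 1H → 0 − 1 = -1
C5: 2C, 1H, 1Br → 0 − 1 + 1 = 0
Sum = +3 + 2 + 0 − 1 + 0 = +4.

+4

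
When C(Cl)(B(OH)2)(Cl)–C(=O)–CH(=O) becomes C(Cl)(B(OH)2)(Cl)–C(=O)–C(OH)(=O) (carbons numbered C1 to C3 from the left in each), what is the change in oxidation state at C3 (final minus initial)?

+2

Before: C3 has 1 bond to C, 1 bond to H, 2 bonds to O → oxidation state +1.
After: C3 has 1 bond to C, 3 bonds to O → oxidation state +3.
Δ = +3 − (+1) = +2, so this is an oxidation at C3.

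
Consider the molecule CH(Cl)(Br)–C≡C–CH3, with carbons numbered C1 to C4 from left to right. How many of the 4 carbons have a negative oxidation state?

1

Assign +1 per bond to O/N/halogen, −1 per bond to H or an electropositive element, and 0 per bond to carbon. Tallying each carbon:
C1: 1C, 1H, 1Cl, 1Br → 0 − 1 + 1 + 1 = +1
C2: 4C → 0 = 0
C3: 4C → 0 = 0
C4: 1C, 3H → 0 − 3 = -3
1 carbon (C4) meets the condition.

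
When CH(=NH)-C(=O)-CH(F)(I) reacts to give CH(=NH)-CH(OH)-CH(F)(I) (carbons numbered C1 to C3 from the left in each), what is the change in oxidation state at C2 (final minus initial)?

-2

Before: C2 has 2 bonds to C, 2 bonds to O → oxidation state +2.
After: C2 has 2 bonds to C, 1 bond to H, 1 bond to O → oxidation state 0.
Δ = 0 − (+2) = -2, so this is a reduction at C2.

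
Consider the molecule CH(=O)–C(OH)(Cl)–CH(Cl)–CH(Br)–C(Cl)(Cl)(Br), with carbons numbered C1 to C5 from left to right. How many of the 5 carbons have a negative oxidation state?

Each bond to a more electronegative atom (O, N, halogen) counts +1, each bond to a less electronegative atom (H, metal, B, Si) counts −1, and each C–C bond counts 0. Tallying each carbon:
C1: 1C, 1H, 2O → 0 − 1 + 2 = +1
C2: 2C, 1O, 1Cl → 0 + 1 + 1 = +2
C3: 2C, 1H, 1Cl → 0 − 1 + 1 = 0
C4: 2C, 1H, 1Br → 0 − 1 + 1 = 0
C5: 1C, 2Cl, 1Br → 0 + 2 + 1 = +3
0 carbons meet the condition.

0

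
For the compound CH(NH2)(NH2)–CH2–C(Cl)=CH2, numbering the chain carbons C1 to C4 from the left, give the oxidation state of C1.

+1

C1 has one bond to C (0), one bond to N (+1), one bond to N (+1), one bond to H (-1).
Oxidation state = 0 + 1 + 1 − 1 = +1.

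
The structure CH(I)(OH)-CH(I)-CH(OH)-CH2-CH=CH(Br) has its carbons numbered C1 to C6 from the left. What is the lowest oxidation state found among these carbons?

-2

Tallying each carbon's bonds:
C1: 1C, 1H, 1O, 1I → 0 − 1 + 1 + 1 = +1
C2: 2C, 1H, 1I → 0 − 1 + 1 = 0
C3: 2C, 1H, 1O → 0 − 1 + 1 = 0
C4: 2C, 2H → 0 − 2 = -2
C5: 3C, 1H → 0 − 1 = -1
C6: 2C, 1H, 1Br → 0 − 1 + 1 = 0
The lowest value is -2.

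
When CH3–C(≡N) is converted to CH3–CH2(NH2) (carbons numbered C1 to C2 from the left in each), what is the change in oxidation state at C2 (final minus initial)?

-4

Before: C2 has 1 bond to C, 3 bonds to N → oxidation state +3.
After: C2 has 1 bond to C, 2 bonds to H, 1 bond to N → oxidation state -1.
Δ = -1 − (+3) = -4, so this is a reduction at C2.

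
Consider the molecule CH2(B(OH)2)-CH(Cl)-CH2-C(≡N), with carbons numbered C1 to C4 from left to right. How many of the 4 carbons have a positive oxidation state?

1

Tallying each carbon's bonds:
C1: 1C, 2H, 1B → 0 − 2 − 1 = -3
C2: 2C, 1H, 1Cl → 0 − 1 + 1 = 0
C3: 2C, 2H → 0 − 2 = -2
C4: 1C, 3N → 0 + 3 = +3
1 carbon (C4) meets the condition.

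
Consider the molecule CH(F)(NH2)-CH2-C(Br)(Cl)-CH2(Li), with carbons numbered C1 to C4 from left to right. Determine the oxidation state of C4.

-3

C4 has one bond to C (0), one bond to Li (-1), one bond to H (-1), one bond to H (-1).
Oxidation state = 0 − 1 − 1 − 1 = -3.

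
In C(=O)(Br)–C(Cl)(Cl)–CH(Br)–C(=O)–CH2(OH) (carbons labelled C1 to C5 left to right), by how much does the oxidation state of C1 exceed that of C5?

C1: 1C, 2O, 1Br → 0 + 2 + 1 = +3
C5: 1C, 2H, 1O → 0 − 2 + 1 = -1
Difference: +3 − (-1) = +4.

+4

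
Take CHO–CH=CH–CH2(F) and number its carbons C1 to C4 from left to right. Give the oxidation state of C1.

Bonds to more-electronegative neighbours contribute +1 each, bonds to H or metals contribute −1 each, and C–C bonds contribute 0.
C1 has one bond to C (0), a double bond to O (2×+1 = +2), one bond to H (-1).
Oxidation state = 0 + 2 − 1 = +1.

+1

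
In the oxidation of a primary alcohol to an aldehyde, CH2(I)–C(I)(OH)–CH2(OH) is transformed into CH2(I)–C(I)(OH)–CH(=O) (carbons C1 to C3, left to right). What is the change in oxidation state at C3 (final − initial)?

+2

Before: C3 has 1 bond to C, 2 bonds to H, 1 bond to O → oxidation state -1.
After: C3 has 1 bond to C, 1 bond to H, 2 bonds to O → oxidation state +1.
Δ = +1 − (-1) = +2, so this is an oxidation at C3.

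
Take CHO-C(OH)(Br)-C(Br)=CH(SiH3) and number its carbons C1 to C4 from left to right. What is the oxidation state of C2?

+2

Each bond to a more electronegative atom (O, N, halogen) counts +1, each bond to a less electronegative atom (H, metal, B, Si) counts −1, and each C–C bond counts 0.
C2 has one bond to C (0), one bond to C (0), one bond to O (+1), one bond to Br (+1).
Oxidation state = 0 + 0 + 1 + 1 = +2.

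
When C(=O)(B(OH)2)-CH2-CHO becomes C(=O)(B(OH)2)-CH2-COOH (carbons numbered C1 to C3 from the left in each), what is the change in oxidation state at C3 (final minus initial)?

Before: C3 has 1 bond to C, 1 bond to H, 2 bonds to O → oxidation state +1.
After: C3 has 1 bond to C, 3 bonds to O → oxidation state +3.
Δ = +3 − (+1) = +2, so this is an oxidation at C3.

+2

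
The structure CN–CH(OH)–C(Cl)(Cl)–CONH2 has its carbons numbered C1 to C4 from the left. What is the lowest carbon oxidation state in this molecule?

0

Count +1 for every bond to an atom more electronegative than carbon and −1 for every bond to one less electronegative; C–C bonds are 0. Tallying each carbon:
C1: 1C, 3N → 0 + 3 = +3
C2: 2C, 1H, 1O → 0 − 1 + 1 = 0
C3: 2C, 2Cl → 0 + 2 = +2
C4: 1C, 2O, 1N → 0 + 2 + 1 = +3
The lowest value is 0.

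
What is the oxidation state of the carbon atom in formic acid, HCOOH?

The carbon has one bond to H (-1), a double bond to O (2×+1 = +2), one bond to O (+1).
Oxidation state = -1 + 2 + 1 = +2.

+2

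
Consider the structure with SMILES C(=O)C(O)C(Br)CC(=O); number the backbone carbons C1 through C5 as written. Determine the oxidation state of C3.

C3 has one bond to C (0), one bond to C (0), one bond to Br (+1), one bond to H (-1).
Oxidation state = 0 + 0 + 1 − 1 = 0.

0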